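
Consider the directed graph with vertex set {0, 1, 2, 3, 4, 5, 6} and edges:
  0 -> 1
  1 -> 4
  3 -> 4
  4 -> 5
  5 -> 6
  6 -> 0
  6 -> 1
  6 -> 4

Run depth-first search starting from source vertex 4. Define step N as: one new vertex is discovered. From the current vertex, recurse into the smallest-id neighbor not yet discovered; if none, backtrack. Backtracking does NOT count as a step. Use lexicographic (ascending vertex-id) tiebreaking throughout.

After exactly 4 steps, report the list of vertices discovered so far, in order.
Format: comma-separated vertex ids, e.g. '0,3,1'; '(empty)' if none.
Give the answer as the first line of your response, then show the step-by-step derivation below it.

4,5,6,0

step 1: discover 4; path=4; order=4
step 2: discover 5; path=4>5; order=4,5
step 3: discover 6; path=4>5>6; order=4,5,6
step 4: discover 0; path=4>5>6>0; order=4,5,6,0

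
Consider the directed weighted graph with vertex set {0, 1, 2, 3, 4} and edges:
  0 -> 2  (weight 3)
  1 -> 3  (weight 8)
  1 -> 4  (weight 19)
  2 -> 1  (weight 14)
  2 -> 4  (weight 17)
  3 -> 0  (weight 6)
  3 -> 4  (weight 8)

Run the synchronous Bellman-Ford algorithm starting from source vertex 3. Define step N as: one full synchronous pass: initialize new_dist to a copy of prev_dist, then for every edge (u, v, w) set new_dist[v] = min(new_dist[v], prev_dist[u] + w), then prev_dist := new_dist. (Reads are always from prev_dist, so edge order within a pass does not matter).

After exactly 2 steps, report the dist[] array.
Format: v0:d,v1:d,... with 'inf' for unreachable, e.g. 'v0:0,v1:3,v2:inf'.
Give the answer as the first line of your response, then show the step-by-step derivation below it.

v0:6,v1:inf,v2:9,v3:0,v4:8

step 1: dist = v0:6,v1:inf,v2:inf,v3:0,v4:8
step 2: dist = v0:6,v1:inf,v2:9,v3:0,v4:8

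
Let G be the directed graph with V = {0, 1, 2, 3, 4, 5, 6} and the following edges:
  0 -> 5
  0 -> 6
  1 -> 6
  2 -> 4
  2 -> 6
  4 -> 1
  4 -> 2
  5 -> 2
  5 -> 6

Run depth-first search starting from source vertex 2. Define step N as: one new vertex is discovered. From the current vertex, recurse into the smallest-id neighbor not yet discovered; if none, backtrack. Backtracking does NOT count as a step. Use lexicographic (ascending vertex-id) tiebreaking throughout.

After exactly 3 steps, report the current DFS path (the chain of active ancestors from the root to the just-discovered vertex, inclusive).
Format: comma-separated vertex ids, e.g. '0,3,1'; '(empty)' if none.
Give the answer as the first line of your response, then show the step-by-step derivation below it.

2,4,1

step 1: discover 2; path=2; order=2
step 2: discover 4; path=2>4; order=2,4
step 3: discover 1; path=2>4>1; order=2,4,1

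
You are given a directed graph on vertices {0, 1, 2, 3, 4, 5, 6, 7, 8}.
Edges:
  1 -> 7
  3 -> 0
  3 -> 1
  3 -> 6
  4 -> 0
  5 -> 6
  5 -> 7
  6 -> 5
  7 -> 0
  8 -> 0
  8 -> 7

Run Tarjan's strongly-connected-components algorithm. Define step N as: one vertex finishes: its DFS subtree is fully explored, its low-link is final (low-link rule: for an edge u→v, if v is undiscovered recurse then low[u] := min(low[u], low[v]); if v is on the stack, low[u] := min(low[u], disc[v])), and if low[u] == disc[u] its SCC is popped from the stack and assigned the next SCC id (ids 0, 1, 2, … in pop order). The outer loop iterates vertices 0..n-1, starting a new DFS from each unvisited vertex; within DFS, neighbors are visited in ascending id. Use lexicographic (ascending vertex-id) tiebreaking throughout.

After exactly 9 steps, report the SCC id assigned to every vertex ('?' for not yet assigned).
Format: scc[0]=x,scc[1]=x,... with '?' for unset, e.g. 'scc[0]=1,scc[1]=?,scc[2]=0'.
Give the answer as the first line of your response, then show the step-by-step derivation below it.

scc[0]=0,scc[1]=2,scc[2]=3,scc[3]=5,scc[4]=6,scc[5]=4,scc[6]=4,scc[7]=1,scc[8]=7

step 1: low=(low[0]=0,low[1]=?,low[2]=?,low[3]=?,low[4]=?,low[5]=?,low[6]=?,low[7]=?,low[8]=?); scc=(scc[0]=0,scc[1]=?,scc[2]=?,scc[3]=?,scc[4]=?,scc[5]=?,scc[6]=?,scc[7]=?,scc[8]=?)
step 2: low=(low[0]=0,low[1]=1,low[2]=?,low[3]=?,low[4]=?,low[5]=?,low[6]=?,low[7]=2,low[8]=?); scc=(scc[0]=0,scc[1]=?,scc[2]=?,scc[3]=?,scc[4]=?,scc[5]=?,scc[6]=?,scc[7]=1,scc[8]=?)
step 3: low=(low[0]=0,low[1]=1,low[2]=?,low[3]=?,low[4]=?,low[5]=?,low[6]=?,low[7]=2,low[8]=?); scc=(scc[0]=0,scc[1]=2,scc[2]=?,scc[3]=?,scc[4]=?,scc[5]=?,scc[6]=?,scc[7]=1,scc[8]=?)
step 4: low=(low[0]=0,low[1]=1,low[2]=3,low[3]=?,low[4]=?,low[5]=?,low[6]=?,low[7]=2,low[8]=?); scc=(scc[0]=0,scc[1]=2,scc[2]=3,scc[3]=?,scc[4]=?,scc[5]=?,scc[6]=?,scc[7]=1,scc[8]=?)
step 5: low=(low[0]=0,low[1]=1,low[2]=3,low[3]=4,low[4]=?,low[5]=5,low[6]=5,low[7]=2,low[8]=?); scc=(scc[0]=0,scc[1]=2,scc[2]=3,scc[3]=?,scc[4]=?,scc[5]=?,scc[6]=?,scc[7]=1,scc[8]=?)
step 6: low=(low[0]=0,low[1]=1,low[2]=3,low[3]=4,low[4]=?,low[5]=5,low[6]=5,low[7]=2,low[8]=?); scc=(scc[0]=0,scc[1]=2,scc[2]=3,scc[3]=?,scc[4]=?,scc[5]=4,scc[6]=4,scc[7]=1,scc[8]=?)
step 7: low=(low[0]=0,low[1]=1,low[2]=3,low[3]=4,low[4]=?,low[5]=5,low[6]=5,low[7]=2,low[8]=?); scc=(scc[0]=0,scc[1]=2,scc[2]=3,scc[3]=5,scc[4]=?,scc[5]=4,scc[6]=4,scc[7]=1,scc[8]=?)
step 8: low=(low[0]=0,low[1]=1,low[2]=3,low[3]=4,low[4]=7,low[5]=5,low[6]=5,low[7]=2,low[8]=?); scc=(scc[0]=0,scc[1]=2,scc[2]=3,scc[3]=5,scc[4]=6,scc[5]=4,scc[6]=4,scc[7]=1,scc[8]=?)
step 9: low=(low[0]=0,low[1]=1,low[2]=3,low[3]=4,low[4]=7,low[5]=5,low[6]=5,low[7]=2,low[8]=8); scc=(scc[0]=0,scc[1]=2,scc[2]=3,scc[3]=5,scc[4]=6,scc[5]=4,scc[6]=4,scc[7]=1,scc[8]=7)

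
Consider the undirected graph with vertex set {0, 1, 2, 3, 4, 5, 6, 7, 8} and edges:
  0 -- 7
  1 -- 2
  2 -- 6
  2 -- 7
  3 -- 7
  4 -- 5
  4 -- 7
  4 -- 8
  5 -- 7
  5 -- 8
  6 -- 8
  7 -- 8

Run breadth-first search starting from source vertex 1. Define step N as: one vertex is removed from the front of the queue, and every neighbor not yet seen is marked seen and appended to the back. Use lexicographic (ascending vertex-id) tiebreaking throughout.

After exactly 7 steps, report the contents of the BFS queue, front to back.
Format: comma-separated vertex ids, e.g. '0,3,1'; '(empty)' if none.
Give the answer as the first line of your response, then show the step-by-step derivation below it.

4,5

step 1: dequeue 1; queue=[2]; order=1
step 2: dequeue 2; queue=[6,7]; order=1,2
step 3: dequeue 6; queue=[7,8]; order=1,2,6
step 4: dequeue 7; queue=[8,0,3,4,5]; order=1,2,6,7
step 5: dequeue 8; queue=[0,3,4,5]; order=1,2,6,7,8
step 6: dequeue 0; queue=[3,4,5]; order=1,2,6,7,8,0
step 7: dequeue 3; queue=[4,5]; order=1,2,6,7,8,0,3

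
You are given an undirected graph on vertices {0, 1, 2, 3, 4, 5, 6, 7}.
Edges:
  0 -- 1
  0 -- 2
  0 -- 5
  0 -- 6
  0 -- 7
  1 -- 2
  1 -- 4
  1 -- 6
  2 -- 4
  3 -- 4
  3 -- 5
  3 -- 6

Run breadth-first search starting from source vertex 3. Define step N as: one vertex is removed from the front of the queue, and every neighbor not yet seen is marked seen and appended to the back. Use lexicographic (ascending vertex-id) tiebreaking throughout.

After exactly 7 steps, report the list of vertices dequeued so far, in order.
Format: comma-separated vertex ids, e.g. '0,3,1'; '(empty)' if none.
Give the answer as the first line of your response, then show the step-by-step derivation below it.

3,4,5,6,1,2,0

step 1: dequeue 3; queue=[4,5,6]; order=3
step 2: dequeue 4; queue=[5,6,1,2]; order=3,4
step 3: dequeue 5; queue=[6,1,2,0]; order=3,4,5
step 4: dequeue 6; queue=[1,2,0]; order=3,4,5,6
step 5: dequeue 1; queue=[2,0]; order=3,4,5,6,1
step 6: dequeue 2; queue=[0]; order=3,4,5,6,1,2
step 7: dequeue 0; queue=[7]; order=3,4,5,6,1,2,0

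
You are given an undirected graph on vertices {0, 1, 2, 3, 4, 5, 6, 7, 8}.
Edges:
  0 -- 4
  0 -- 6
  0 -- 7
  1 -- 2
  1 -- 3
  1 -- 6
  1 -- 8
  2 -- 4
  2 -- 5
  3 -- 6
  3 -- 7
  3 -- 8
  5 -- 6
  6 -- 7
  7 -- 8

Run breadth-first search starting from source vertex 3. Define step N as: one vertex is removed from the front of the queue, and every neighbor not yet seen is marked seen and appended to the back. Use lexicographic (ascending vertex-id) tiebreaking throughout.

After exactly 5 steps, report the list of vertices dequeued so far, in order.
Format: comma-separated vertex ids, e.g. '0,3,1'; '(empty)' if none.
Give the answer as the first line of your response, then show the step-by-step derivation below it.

3,1,6,7,8

step 1: dequeue 3; queue=[1,6,7,8]; order=3
step 2: dequeue 1; queue=[6,7,8,2]; order=3,1
step 3: dequeue 6; queue=[7,8,2,0,5]; order=3,1,6
step 4: dequeue 7; queue=[8,2,0,5]; order=3,1,6,7
step 5: dequeue 8; queue=[2,0,5]; order=3,1,6,7,8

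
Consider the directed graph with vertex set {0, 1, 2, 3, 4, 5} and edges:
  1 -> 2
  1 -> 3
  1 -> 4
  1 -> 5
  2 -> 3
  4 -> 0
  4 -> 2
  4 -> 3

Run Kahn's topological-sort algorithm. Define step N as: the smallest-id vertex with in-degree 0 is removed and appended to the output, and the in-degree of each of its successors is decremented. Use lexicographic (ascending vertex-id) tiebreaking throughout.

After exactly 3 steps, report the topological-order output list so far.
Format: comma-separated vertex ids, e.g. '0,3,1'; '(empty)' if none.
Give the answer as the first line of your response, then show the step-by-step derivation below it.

1,4,0

step 1: output 1; order=[1]; indeg=(1,0,1,2,0,0)
step 2: output 4; order=[1,4]; indeg=(0,0,0,1,0,0)
step 3: output 0; order=[1,4,0]; indeg=(0,0,0,1,0,0)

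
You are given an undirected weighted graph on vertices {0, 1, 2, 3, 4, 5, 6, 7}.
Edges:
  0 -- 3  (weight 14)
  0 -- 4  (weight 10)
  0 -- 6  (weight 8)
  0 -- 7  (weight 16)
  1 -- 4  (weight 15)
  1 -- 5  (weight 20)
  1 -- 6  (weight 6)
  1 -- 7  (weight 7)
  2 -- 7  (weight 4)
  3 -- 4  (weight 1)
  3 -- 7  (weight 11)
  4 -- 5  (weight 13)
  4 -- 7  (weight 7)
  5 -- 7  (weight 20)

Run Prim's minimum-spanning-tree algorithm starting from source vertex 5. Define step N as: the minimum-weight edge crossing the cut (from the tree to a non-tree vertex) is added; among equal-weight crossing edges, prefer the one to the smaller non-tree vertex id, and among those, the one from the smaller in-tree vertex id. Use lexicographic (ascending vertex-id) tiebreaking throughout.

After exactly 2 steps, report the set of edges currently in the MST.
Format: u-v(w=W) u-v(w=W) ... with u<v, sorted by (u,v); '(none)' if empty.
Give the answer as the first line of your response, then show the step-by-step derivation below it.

3-4(w=1) 4-5(w=13)

step 1: add edge 4-5 (w=13); MST = {4-5(w=13)}
step 2: add edge 3-4 (w=1); MST = {3-4(w=1) 4-5(w=13)}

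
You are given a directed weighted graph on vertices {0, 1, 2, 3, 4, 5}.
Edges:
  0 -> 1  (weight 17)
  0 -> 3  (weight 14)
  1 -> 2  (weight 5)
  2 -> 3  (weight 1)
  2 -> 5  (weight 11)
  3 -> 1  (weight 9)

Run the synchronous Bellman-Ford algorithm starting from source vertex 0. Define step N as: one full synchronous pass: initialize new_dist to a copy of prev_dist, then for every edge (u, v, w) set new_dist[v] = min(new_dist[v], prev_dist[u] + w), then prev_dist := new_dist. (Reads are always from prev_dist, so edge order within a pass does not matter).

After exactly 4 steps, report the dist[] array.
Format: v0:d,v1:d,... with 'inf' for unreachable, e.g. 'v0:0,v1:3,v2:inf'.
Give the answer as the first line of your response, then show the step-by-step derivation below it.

v0:0,v1:17,v2:22,v3:14,v4:inf,v5:33

step 1: dist = v0:0,v1:17,v2:inf,v3:14,v4:inf,v5:inf
step 2: dist = v0:0,v1:17,v2:22,v3:14,v4:inf,v5:inf
step 3: dist = v0:0,v1:17,v2:22,v3:14,v4:inf,v5:33
step 4: dist = v0:0,v1:17,v2:22,v3:14,v4:inf,v5:33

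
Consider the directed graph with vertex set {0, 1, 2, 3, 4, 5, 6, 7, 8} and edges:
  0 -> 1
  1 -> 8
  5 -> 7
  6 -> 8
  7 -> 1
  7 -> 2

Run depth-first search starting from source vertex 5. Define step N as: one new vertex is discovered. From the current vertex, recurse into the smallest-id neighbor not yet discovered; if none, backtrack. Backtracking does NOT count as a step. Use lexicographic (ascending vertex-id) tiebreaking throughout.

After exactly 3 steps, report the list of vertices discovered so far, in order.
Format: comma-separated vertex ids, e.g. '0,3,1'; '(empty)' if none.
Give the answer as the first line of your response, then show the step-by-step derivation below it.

5,7,1

step 1: discover 5; path=5; order=5
step 2: discover 7; path=5>7; order=5,7
step 3: discover 1; path=5>7>1; order=5,7,1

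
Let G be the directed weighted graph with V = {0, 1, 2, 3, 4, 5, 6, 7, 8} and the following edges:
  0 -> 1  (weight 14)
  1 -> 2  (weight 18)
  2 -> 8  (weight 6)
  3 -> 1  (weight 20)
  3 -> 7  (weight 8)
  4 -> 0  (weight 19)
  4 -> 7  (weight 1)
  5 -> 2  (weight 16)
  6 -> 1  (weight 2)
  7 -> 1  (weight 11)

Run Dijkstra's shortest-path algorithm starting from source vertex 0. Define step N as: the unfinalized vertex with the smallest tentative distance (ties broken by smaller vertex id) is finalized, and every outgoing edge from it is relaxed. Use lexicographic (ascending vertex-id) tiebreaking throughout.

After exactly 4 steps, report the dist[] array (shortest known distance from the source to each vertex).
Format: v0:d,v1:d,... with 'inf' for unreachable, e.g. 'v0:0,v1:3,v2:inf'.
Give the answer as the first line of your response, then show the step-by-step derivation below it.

v0:0,v1:14,v2:32,v3:inf,v4:inf,v5:inf,v6:inf,v7:inf,v8:38

step 1: dist = v0:0,v1:14,v2:inf,v3:inf,v4:inf,v5:inf,v6:inf,v7:inf,v8:inf
step 2: dist = v0:0,v1:14,v2:32,v3:inf,v4:inf,v5:inf,v6:inf,v7:inf,v8:inf
step 3: dist = v0:0,v1:14,v2:32,v3:inf,v4:inf,v5:inf,v6:inf,v7:inf,v8:38
step 4: dist = v0:0,v1:14,v2:32,v3:inf,v4:inf,v5:inf,v6:inf,v7:inf,v8:38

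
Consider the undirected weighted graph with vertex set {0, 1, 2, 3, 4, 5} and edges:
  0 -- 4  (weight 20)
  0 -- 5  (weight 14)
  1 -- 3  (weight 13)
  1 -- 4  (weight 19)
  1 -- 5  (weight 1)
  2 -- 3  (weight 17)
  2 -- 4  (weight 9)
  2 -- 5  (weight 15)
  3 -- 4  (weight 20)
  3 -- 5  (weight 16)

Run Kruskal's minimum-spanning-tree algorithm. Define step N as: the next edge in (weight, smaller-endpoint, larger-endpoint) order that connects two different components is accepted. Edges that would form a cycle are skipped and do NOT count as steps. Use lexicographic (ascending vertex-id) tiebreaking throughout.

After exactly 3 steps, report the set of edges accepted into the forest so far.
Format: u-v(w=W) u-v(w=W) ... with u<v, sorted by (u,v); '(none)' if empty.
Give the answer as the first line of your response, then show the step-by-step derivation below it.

1-3(w=13) 1-5(w=1) 2-4(w=9)

step 1: add edge 1-5 (w=1); MST = {1-5(w=1)}
step 2: add edge 2-4 (w=9); MST = {1-5(w=1) 2-4(w=9)}
step 3: add edge 1-3 (w=13); MST = {1-3(w=13) 1-5(w=1) 2-4(w=9)}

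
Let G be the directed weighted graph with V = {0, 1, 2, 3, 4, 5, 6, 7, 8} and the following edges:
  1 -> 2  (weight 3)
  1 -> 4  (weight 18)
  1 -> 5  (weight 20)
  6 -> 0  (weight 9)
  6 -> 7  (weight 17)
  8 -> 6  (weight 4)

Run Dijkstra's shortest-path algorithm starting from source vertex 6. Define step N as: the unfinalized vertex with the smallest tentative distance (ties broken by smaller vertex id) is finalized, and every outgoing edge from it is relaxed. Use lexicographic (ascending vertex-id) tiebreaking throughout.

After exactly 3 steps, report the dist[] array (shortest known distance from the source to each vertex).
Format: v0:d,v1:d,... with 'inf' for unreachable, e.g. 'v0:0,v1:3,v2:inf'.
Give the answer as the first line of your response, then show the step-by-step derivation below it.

v0:9,v1:inf,v2:inf,v3:inf,v4:inf,v5:inf,v6:0,v7:17,v8:inf

step 1: dist = v0:9,v1:inf,v2:inf,v3:inf,v4:inf,v5:inf,v6:0,v7:17,v8:inf
step 2: dist = v0:9,v1:inf,v2:inf,v3:inf,v4:inf,v5:inf,v6:0,v7:17,v8:inf
step 3: dist = v0:9,v1:inf,v2:inf,v3:inf,v4:inf,v5:inf,v6:0,v7:17,v8:inf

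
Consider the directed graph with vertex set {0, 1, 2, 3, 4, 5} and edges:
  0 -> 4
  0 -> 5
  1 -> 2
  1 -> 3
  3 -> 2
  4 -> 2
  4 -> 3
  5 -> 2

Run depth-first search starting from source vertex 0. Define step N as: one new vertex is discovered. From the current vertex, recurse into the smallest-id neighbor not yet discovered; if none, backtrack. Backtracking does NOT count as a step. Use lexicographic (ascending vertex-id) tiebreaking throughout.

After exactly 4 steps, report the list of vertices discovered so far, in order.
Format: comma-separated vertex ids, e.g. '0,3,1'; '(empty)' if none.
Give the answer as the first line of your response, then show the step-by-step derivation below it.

0,4,2,3

step 1: discover 0; path=0; order=0
step 2: discover 4; path=0>4; order=0,4
step 3: discover 2; path=0>4>2; order=0,4,2
step 4: discover 3; path=0>4>3; order=0,4,2,3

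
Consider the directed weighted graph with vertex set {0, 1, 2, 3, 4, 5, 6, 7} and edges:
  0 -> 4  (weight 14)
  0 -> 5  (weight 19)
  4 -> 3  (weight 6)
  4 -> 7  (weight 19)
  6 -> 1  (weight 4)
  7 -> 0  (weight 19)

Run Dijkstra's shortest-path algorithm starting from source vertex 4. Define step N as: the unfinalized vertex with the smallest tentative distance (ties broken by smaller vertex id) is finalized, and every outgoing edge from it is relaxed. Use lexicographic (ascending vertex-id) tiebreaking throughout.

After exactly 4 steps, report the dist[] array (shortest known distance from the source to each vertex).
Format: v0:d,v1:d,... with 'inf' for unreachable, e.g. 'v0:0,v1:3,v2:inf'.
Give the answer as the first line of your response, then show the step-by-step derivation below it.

v0:38,v1:inf,v2:inf,v3:6,v4:0,v5:57,v6:inf,v7:19

step 1: dist = v0:inf,v1:inf,v2:inf,v3:6,v4:0,v5:inf,v6:inf,v7:19
step 2: dist = v0:inf,v1:inf,v2:inf,v3:6,v4:0,v5:inf,v6:inf,v7:19
step 3: dist = v0:38,v1:inf,v2:inf,v3:6,v4:0,v5:inf,v6:inf,v7:19
step 4: dist = v0:38,v1:inf,v2:inf,v3:6,v4:0,v5:57,v6:inf,v7:19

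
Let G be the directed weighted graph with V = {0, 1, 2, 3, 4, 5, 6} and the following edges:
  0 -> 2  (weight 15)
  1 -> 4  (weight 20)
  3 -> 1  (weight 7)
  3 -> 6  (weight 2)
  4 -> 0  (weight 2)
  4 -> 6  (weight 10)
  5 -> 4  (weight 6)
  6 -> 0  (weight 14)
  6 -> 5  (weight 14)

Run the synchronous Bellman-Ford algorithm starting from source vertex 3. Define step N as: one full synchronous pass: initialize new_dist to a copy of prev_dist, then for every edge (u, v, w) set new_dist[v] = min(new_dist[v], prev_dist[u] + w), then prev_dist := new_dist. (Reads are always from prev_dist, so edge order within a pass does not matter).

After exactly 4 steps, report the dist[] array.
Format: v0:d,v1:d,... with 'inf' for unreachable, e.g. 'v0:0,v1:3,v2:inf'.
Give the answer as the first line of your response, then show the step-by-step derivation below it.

v0:16,v1:7,v2:31,v3:0,v4:22,v5:16,v6:2

step 1: dist = v0:inf,v1:7,v2:inf,v3:0,v4:inf,v5:inf,v6:2
step 2: dist = v0:16,v1:7,v2:inf,v3:0,v4:27,v5:16,v6:2
step 3: dist = v0:16,v1:7,v2:31,v3:0,v4:22,v5:16,v6:2
step 4: dist = v0:16,v1:7,v2:31,v3:0,v4:22,v5:16,v6:2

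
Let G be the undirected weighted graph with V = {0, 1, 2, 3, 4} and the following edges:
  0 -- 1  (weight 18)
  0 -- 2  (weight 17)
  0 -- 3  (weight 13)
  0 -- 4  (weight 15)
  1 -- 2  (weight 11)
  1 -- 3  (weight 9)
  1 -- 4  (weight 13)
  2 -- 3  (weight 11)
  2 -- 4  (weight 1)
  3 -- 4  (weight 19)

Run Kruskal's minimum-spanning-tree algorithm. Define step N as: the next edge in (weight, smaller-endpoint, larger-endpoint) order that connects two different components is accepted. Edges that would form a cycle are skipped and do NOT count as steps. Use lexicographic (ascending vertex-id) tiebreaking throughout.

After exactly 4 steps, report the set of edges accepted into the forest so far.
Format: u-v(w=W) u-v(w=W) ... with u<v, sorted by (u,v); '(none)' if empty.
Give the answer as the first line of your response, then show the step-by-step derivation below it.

0-3(w=13) 1-2(w=11) 1-3(w=9) 2-4(w=1)

step 1: add edge 2-4 (w=1); MST = {2-4(w=1)}
step 2: add edge 1-3 (w=9); MST = {1-3(w=9) 2-4(w=1)}
step 3: add edge 1-2 (w=11); MST = {1-2(w=11) 1-3(w=9) 2-4(w=1)}
step 4: add edge 0-3 (w=13); MST = {0-3(w=13) 1-2(w=11) 1-3(w=9) 2-4(w=1)}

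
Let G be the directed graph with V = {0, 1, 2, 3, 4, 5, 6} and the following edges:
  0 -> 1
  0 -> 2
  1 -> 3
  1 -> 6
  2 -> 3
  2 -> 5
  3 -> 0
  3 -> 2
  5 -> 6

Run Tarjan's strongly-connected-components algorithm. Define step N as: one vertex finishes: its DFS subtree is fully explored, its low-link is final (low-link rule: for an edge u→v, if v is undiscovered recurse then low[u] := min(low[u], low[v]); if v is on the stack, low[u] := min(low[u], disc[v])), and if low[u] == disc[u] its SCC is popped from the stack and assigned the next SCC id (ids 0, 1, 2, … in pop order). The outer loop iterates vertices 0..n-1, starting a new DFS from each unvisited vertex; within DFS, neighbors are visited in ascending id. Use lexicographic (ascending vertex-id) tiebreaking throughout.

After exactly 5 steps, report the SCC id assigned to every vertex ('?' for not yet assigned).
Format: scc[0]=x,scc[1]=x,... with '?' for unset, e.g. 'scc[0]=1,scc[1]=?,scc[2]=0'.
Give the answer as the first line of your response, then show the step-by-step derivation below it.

scc[0]=?,scc[1]=?,scc[2]=?,scc[3]=?,scc[4]=?,scc[5]=1,scc[6]=0

step 1: low=(low[0]=0,low[1]=1,low[2]=2,low[3]=0,low[4]=?,low[5]=4,low[6]=5); scc=(scc[0]=?,scc[1]=?,scc[2]=?,scc[3]=?,scc[4]=?,scc[5]=?,scc[6]=0)
step 2: low=(low[0]=0,low[1]=1,low[2]=2,low[3]=0,low[4]=?,low[5]=4,low[6]=5); scc=(scc[0]=?,scc[1]=?,scc[2]=?,scc[3]=?,scc[4]=?,scc[5]=1,scc[6]=0)
step 3: low=(low[0]=0,low[1]=1,low[2]=2,low[3]=0,low[4]=?,low[5]=4,low[6]=5); scc=(scc[0]=?,scc[1]=?,scc[2]=?,scc[3]=?,scc[4]=?,scc[5]=1,scc[6]=0)
step 4: low=(low[0]=0,low[1]=1,low[2]=2,low[3]=0,low[4]=?,low[5]=4,low[6]=5); scc=(scc[0]=?,scc[1]=?,scc[2]=?,scc[3]=?,scc[4]=?,scc[5]=1,scc[6]=0)
step 5: low=(low[0]=0,low[1]=0,low[2]=2,low[3]=0,low[4]=?,low[5]=4,low[6]=5); scc=(scc[0]=?,scc[1]=?,scc[2]=?,scc[3]=?,scc[4]=?,scc[5]=1,scc[6]=0)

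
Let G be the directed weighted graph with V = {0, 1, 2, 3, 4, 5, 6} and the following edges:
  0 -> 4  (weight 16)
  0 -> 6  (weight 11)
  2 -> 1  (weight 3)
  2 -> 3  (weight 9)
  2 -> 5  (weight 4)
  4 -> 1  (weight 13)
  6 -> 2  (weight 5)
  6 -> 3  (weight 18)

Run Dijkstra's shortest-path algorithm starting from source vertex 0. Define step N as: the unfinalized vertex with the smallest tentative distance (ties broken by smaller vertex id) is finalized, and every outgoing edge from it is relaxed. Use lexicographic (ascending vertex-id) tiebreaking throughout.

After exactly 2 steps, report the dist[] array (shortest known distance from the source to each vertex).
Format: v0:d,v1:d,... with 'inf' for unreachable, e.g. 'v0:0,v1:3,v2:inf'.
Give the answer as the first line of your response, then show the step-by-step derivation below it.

v0:0,v1:inf,v2:16,v3:29,v4:16,v5:inf,v6:11

step 1: dist = v0:0,v1:inf,v2:inf,v3:inf,v4:16,v5:inf,v6:11
step 2: dist = v0:0,v1:inf,v2:16,v3:29,v4:16,v5:inf,v6:11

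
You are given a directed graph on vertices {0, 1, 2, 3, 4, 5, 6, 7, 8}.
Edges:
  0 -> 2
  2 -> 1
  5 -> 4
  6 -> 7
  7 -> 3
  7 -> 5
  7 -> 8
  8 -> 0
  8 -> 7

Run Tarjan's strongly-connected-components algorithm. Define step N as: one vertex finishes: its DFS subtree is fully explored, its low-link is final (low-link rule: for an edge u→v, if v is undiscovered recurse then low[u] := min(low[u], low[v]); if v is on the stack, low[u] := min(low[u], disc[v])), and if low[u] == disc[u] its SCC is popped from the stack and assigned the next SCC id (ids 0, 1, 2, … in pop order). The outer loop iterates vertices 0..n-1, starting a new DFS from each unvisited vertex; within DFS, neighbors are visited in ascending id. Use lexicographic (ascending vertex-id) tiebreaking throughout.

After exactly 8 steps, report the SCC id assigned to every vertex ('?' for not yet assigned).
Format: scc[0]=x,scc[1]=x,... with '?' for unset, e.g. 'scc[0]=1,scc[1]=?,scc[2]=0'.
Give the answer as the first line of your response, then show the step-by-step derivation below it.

scc[0]=2,scc[1]=0,scc[2]=1,scc[3]=3,scc[4]=4,scc[5]=5,scc[6]=?,scc[7]=6,scc[8]=6

step 1: low=(low[0]=0,low[1]=2,low[2]=1,low[3]=?,low[4]=?,low[5]=?,low[6]=?,low[7]=?,low[8]=?); scc=(scc[0]=?,scc[1]=0,scc[2]=?,scc[3]=?,scc[4]=?,scc[5]=?,scc[6]=?,scc[7]=?,scc[8]=?)
step 2: low=(low[0]=0,low[1]=2,low[2]=1,low[3]=?,low[4]=?,low[5]=?,low[6]=?,low[7]=?,low[8]=?); scc=(scc[0]=?,scc[1]=0,scc[2]=1,scc[3]=?,scc[4]=?,scc[5]=?,scc[6]=?,scc[7]=?,scc[8]=?)
step 3: low=(low[0]=0,low[1]=2,low[2]=1,low[3]=?,low[4]=?,low[5]=?,low[6]=?,low[7]=?,low[8]=?); scc=(scc[0]=2,scc[1]=0,scc[2]=1,scc[3]=?,scc[4]=?,scc[5]=?,scc[6]=?,scc[7]=?,scc[8]=?)
step 4: low=(low[0]=0,low[1]=2,low[2]=1,low[3]=3,low[4]=?,low[5]=?,low[6]=?,low[7]=?,low[8]=?); scc=(scc[0]=2,scc[1]=0,scc[2]=1,scc[3]=3,scc[4]=?,scc[5]=?,scc[6]=?,scc[7]=?,scc[8]=?)
step 5: low=(low[0]=0,low[1]=2,low[2]=1,low[3]=3,low[4]=4,low[5]=?,low[6]=?,low[7]=?,low[8]=?); scc=(scc[0]=2,scc[1]=0,scc[2]=1,scc[3]=3,scc[4]=4,scc[5]=?,scc[6]=?,scc[7]=?,scc[8]=?)
step 6: low=(low[0]=0,low[1]=2,low[2]=1,low[3]=3,low[4]=4,low[5]=5,low[6]=?,low[7]=?,low[8]=?); scc=(scc[0]=2,scc[1]=0,scc[2]=1,scc[3]=3,scc[4]=4,scc[5]=5,scc[6]=?,scc[7]=?,scc[8]=?)
step 7: low=(low[0]=0,low[1]=2,low[2]=1,low[3]=3,low[4]=4,low[5]=5,low[6]=6,low[7]=7,low[8]=7); scc=(scc[0]=2,scc[1]=0,scc[2]=1,scc[3]=3,scc[4]=4,scc[5]=5,scc[6]=?,scc[7]=?,scc[8]=?)
step 8: low=(low[0]=0,low[1]=2,low[2]=1,low[3]=3,low[4]=4,low[5]=5,low[6]=6,low[7]=7,low[8]=7); scc=(scc[0]=2,scc[1]=0,scc[2]=1,scc[3]=3,scc[4]=4,scc[5]=5,scc[6]=?,scc[7]=6,scc[8]=6)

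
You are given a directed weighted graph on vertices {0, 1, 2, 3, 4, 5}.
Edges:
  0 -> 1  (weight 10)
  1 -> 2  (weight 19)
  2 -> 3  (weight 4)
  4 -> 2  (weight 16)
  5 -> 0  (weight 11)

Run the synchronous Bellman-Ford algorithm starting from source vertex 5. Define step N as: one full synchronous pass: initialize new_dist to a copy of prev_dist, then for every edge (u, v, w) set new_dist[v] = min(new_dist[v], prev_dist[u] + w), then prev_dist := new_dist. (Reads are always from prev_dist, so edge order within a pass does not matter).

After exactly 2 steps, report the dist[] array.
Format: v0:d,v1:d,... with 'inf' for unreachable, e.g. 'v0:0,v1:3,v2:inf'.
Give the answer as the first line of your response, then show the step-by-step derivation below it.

v0:11,v1:21,v2:inf,v3:inf,v4:inf,v5:0

step 1: dist = v0:11,v1:inf,v2:inf,v3:inf,v4:inf,v5:0
step 2: dist = v0:11,v1:21,v2:inf,v3:inf,v4:inf,v5:0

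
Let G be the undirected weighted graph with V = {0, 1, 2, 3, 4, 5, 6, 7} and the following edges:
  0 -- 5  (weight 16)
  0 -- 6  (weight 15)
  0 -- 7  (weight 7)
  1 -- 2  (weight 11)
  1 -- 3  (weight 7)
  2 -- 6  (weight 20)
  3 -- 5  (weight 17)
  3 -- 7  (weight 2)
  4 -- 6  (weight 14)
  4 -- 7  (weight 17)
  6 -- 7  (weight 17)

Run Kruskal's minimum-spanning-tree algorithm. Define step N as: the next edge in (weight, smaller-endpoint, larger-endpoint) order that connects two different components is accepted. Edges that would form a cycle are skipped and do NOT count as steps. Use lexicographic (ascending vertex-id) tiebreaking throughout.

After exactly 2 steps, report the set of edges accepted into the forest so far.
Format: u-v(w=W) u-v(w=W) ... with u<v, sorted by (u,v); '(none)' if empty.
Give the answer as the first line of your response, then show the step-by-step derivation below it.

0-7(w=7) 3-7(w=2)

step 1: add edge 3-7 (w=2); MST = {3-7(w=2)}
step 2: add edge 0-7 (w=7); MST = {0-7(w=7) 3-7(w=2)}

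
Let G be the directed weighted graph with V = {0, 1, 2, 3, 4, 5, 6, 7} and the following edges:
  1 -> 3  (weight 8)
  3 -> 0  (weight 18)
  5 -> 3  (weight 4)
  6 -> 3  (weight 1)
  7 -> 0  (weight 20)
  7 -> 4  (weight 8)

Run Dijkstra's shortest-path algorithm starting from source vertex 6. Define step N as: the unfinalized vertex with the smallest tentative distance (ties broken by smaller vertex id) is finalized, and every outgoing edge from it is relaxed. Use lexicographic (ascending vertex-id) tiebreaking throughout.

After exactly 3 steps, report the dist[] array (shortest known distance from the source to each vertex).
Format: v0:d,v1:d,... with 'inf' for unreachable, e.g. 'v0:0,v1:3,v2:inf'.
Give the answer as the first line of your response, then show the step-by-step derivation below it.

v0:19,v1:inf,v2:inf,v3:1,v4:inf,v5:inf,v6:0,v7:inf

step 1: dist = v0:inf,v1:inf,v2:inf,v3:1,v4:inf,v5:inf,v6:0,v7:inf
step 2: dist = v0:19,v1:inf,v2:inf,v3:1,v4:inf,v5:inf,v6:0,v7:inf
step 3: dist = v0:19,v1:inf,v2:inf,v3:1,v4:inf,v5:inf,v6:0,v7:inf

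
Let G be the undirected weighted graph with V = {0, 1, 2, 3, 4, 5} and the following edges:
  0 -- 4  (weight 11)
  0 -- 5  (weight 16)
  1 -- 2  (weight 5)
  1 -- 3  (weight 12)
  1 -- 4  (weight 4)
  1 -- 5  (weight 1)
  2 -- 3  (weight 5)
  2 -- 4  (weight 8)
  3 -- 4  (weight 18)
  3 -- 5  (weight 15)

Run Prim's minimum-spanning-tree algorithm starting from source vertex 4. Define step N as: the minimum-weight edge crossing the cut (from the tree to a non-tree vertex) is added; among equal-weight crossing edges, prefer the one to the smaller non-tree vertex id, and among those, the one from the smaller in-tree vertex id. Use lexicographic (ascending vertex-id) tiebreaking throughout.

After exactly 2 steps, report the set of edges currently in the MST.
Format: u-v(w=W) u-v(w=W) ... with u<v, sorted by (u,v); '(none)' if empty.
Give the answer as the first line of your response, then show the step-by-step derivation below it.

1-4(w=4) 1-5(w=1)

step 1: add edge 1-4 (w=4); MST = {1-4(w=4)}
step 2: add edge 1-5 (w=1); MST = {1-4(w=4) 1-5(w=1)}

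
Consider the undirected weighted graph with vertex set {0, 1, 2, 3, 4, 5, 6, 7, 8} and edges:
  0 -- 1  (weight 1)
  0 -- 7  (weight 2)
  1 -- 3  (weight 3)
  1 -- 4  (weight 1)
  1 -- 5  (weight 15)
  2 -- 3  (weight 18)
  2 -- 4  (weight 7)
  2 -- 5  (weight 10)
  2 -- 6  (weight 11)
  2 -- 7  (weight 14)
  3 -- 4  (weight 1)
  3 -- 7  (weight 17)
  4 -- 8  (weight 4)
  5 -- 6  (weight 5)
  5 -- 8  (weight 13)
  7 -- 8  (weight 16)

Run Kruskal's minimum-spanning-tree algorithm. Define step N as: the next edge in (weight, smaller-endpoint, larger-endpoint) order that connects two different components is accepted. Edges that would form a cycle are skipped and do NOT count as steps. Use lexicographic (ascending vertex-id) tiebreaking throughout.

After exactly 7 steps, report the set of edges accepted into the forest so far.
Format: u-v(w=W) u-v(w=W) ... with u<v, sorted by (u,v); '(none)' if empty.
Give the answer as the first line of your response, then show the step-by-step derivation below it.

0-1(w=1) 0-7(w=2) 1-4(w=1) 2-4(w=7) 3-4(w=1) 4-8(w=4) 5-6(w=5)

step 1: add edge 0-1 (w=1); MST = {0-1(w=1)}
step 2: add edge 1-4 (w=1); MST = {0-1(w=1) 1-4(w=1)}
step 3: add edge 3-4 (w=1); MST = {0-1(w=1) 1-4(w=1) 3-4(w=1)}
step 4: add edge 0-7 (w=2); MST = {0-1(w=1) 0-7(w=2) 1-4(w=1) 3-4(w=1)}
step 5: add edge 4-8 (w=4); MST = {0-1(w=1) 0-7(w=2) 1-4(w=1) 3-4(w=1) 4-8(w=4)}
step 6: add edge 5-6 (w=5); MST = {0-1(w=1) 0-7(w=2) 1-4(w=1) 3-4(w=1) 4-8(w=4) 5-6(w=5)}
step 7: add edge 2-4 (w=7); MST = {0-1(w=1) 0-7(w=2) 1-4(w=1) 2-4(w=7) 3-4(w=1) 4-8(w=4) 5-6(w=5)}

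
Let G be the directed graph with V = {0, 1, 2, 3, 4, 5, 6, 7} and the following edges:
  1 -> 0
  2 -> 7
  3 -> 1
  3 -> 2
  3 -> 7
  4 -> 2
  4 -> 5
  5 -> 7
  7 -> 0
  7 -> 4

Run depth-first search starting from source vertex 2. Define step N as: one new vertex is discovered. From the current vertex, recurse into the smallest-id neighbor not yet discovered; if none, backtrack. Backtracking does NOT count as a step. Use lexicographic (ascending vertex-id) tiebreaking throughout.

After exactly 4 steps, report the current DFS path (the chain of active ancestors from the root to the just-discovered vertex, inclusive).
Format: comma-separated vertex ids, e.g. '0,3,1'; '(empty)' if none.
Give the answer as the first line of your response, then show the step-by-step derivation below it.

2,7,4

step 1: discover 2; path=2; order=2
step 2: discover 7; path=2>7; order=2,7
step 3: discover 0; path=2>7>0; order=2,7,0
step 4: discover 4; path=2>7>4; order=2,7,0,4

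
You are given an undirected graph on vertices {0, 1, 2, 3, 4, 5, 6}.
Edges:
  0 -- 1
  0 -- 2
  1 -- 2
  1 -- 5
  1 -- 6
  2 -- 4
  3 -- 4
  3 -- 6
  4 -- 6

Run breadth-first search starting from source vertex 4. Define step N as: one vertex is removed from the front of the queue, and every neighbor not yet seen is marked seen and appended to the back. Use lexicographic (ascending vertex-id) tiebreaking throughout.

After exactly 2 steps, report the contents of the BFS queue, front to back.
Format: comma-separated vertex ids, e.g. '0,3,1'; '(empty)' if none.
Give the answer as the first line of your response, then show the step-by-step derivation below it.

3,6,0,1

step 1: dequeue 4; queue=[2,3,6]; order=4
step 2: dequeue 2; queue=[3,6,0,1]; order=4,2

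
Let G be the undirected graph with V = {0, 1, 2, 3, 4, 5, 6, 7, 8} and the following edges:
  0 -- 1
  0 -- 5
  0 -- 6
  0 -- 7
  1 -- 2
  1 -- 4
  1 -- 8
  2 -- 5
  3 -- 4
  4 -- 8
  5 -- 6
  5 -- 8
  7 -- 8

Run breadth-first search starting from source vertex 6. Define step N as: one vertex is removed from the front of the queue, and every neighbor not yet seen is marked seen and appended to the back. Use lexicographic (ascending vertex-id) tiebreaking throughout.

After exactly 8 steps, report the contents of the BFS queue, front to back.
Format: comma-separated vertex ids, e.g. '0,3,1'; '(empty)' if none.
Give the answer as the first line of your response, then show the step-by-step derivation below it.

3

step 1: dequeue 6; queue=[0,5]; order=6
step 2: dequeue 0; queue=[5,1,7]; order=6,0
step 3: dequeue 5; queue=[1,7,2,8]; order=6,0,5
step 4: dequeue 1; queue=[7,2,8,4]; order=6,0,5,1
step 5: dequeue 7; queue=[2,8,4]; order=6,0,5,1,7
step 6: dequeue 2; queue=[8,4]; order=6,0,5,1,7,2
step 7: dequeue 8; queue=[4]; order=6,0,5,1,7,2,8
step 8: dequeue 4; queue=[3]; order=6,0,5,1,7,2,8,4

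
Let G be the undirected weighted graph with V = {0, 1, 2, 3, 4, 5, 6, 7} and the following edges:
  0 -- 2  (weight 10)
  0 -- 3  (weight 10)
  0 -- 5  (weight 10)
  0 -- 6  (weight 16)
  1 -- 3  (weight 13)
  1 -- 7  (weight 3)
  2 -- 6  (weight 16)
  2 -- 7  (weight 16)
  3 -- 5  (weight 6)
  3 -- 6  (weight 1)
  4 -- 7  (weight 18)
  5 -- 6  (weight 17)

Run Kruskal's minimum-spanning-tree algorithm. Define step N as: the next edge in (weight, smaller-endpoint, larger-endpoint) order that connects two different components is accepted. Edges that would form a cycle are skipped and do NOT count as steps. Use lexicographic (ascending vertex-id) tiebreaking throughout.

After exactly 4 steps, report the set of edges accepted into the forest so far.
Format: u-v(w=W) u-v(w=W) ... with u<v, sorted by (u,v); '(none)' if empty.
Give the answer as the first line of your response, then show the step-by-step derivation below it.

0-2(w=10) 1-7(w=3) 3-5(w=6) 3-6(w=1)

step 1: add edge 3-6 (w=1); MST = {3-6(w=1)}
step 2: add edge 1-7 (w=3); MST = {1-7(w=3) 3-6(w=1)}
step 3: add edge 3-5 (w=6); MST = {1-7(w=3) 3-5(w=6) 3-6(w=1)}
step 4: add edge 0-2 (w=10); MST = {0-2(w=10) 1-7(w=3) 3-5(w=6) 3-6(w=1)}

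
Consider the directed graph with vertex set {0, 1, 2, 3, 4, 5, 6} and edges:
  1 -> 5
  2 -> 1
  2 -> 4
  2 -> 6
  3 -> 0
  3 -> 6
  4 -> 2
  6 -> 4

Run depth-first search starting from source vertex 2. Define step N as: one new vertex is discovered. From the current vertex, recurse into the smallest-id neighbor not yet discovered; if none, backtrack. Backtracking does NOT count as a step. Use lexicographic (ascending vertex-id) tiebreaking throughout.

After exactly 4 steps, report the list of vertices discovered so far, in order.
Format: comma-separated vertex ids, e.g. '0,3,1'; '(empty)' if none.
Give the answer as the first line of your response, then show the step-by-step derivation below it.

2,1,5,4

step 1: discover 2; path=2; order=2
step 2: discover 1; path=2>1; order=2,1
step 3: discover 5; path=2>1>5; order=2,1,5
step 4: discover 4; path=2>4; order=2,1,5,4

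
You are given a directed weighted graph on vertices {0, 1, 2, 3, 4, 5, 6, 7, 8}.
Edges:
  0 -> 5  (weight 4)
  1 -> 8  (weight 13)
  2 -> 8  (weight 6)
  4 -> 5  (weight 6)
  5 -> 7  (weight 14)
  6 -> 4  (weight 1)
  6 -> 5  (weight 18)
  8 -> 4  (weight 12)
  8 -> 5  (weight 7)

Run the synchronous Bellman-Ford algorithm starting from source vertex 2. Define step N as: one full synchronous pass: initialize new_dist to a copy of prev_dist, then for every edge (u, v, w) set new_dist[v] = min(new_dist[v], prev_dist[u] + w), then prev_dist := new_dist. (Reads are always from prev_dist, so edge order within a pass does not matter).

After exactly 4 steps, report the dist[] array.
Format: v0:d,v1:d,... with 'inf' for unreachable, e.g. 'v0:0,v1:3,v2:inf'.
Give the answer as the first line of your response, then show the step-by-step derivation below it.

v0:inf,v1:inf,v2:0,v3:inf,v4:18,v5:13,v6:inf,v7:27,v8:6

step 1: dist = v0:inf,v1:inf,v2:0,v3:inf,v4:inf,v5:inf,v6:inf,v7:inf,v8:6
step 2: dist = v0:inf,v1:inf,v2:0,v3:inf,v4:18,v5:13,v6:inf,v7:inf,v8:6
step 3: dist = v0:inf,v1:inf,v2:0,v3:inf,v4:18,v5:13,v6:inf,v7:27,v8:6
step 4: dist = v0:inf,v1:inf,v2:0,v3:inf,v4:18,v5:13,v6:inf,v7:27,v8:6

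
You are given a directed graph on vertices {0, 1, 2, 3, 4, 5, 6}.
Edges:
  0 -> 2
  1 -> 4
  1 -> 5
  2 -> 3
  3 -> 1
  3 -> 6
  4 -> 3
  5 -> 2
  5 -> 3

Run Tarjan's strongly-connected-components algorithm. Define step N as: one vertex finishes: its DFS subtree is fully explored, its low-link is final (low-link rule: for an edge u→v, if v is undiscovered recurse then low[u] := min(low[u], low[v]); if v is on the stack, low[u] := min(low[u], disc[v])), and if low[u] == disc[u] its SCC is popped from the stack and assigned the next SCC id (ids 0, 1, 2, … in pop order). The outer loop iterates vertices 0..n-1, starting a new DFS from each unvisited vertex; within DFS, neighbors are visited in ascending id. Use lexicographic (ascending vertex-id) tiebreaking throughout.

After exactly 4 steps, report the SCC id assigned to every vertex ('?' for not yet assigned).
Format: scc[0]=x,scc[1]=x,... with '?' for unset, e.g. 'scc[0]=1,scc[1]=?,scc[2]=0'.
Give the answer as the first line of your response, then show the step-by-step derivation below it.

scc[0]=?,scc[1]=?,scc[2]=?,scc[3]=?,scc[4]=?,scc[5]=?,scc[6]=0

step 1: low=(low[0]=0,low[1]=3,low[2]=1,low[3]=2,low[4]=2,low[5]=?,low[6]=?); scc=(scc[0]=?,scc[1]=?,scc[2]=?,scc[3]=?,scc[4]=?,scc[5]=?,scc[6]=?)
step 2: low=(low[0]=0,low[1]=2,low[2]=1,low[3]=2,low[4]=2,low[5]=1,low[6]=?); scc=(scc[0]=?,scc[1]=?,scc[2]=?,scc[3]=?,scc[4]=?,scc[5]=?,scc[6]=?)
step 3: low=(low[0]=0,low[1]=1,low[2]=1,low[3]=2,low[4]=2,low[5]=1,low[6]=?); scc=(scc[0]=?,scc[1]=?,scc[2]=?,scc[3]=?,scc[4]=?,scc[5]=?,scc[6]=?)
step 4: low=(low[0]=0,low[1]=1,low[2]=1,low[3]=1,low[4]=2,low[5]=1,low[6]=6); scc=(scc[0]=?,scc[1]=?,scc[2]=?,scc[3]=?,scc[4]=?,scc[5]=?,scc[6]=0)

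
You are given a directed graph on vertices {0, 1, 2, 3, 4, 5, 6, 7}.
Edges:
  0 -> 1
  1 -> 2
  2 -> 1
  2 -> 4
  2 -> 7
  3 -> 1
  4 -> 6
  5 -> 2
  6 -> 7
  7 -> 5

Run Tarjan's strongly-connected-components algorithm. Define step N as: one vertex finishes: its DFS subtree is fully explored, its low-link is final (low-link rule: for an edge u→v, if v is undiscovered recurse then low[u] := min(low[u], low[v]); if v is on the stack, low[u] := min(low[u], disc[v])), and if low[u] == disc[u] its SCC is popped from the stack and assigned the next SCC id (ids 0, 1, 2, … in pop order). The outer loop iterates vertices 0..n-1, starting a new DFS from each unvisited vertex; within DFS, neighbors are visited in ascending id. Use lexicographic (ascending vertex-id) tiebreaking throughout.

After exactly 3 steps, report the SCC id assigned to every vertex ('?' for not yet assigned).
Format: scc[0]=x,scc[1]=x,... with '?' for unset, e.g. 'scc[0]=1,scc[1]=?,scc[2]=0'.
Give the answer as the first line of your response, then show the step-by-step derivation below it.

scc[0]=?,scc[1]=?,scc[2]=?,scc[3]=?,scc[4]=?,scc[5]=?,scc[6]=?,scc[7]=?

step 1: low=(low[0]=0,low[1]=1,low[2]=1,low[3]=?,low[4]=3,low[5]=2,low[6]=4,low[7]=5); scc=(scc[0]=?,scc[1]=?,scc[2]=?,scc[3]=?,scc[4]=?,scc[5]=?,scc[6]=?,scc[7]=?)
step 2: low=(low[0]=0,low[1]=1,low[2]=1,low[3]=?,low[4]=3,low[5]=2,low[6]=4,low[7]=2); scc=(scc[0]=?,scc[1]=?,scc[2]=?,scc[3]=?,scc[4]=?,scc[5]=?,scc[6]=?,scc[7]=?)
step 3: low=(low[0]=0,low[1]=1,low[2]=1,low[3]=?,low[4]=3,low[5]=2,low[6]=2,low[7]=2); scc=(scc[0]=?,scc[1]=?,scc[2]=?,scc[3]=?,scc[4]=?,scc[5]=?,scc[6]=?,scc[7]=?)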